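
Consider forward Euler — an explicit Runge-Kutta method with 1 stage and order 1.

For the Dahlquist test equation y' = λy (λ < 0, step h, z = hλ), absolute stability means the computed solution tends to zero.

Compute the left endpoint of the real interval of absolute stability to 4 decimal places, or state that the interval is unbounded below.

z* = -2.0000.

Set f=λy, z=hλ:
  order 1, 1-stage ⇒ R(z)=1+z
  (e.g. R(-0.46)=0.54000, |R|=0.54000)

Need |R(x)|<1, x<0.
x=-0.46: |R|=0.5400
|R(-2.27)|=1.2700 |R(-2.11)|=1.1100 |R(-1.33)|=0.3300
Bisect:
  x_lo=-2.7175 |R|=1.7175  x_hi=-0.1771 |R|=0.8229
  mid=-1.44731 |R|=0.44731 →hi
  mid=-2.08241 |R|=1.08241 →lo
  mid=-1.76486 |R|=0.76486 →hi
  mid=-1.92364 |R|=0.92364 →hi
  mid=-2.00302 |R|=1.00302 →lo
  mid=-1.96333 |R|=0.96333 →hi
  mid=-1.98318 |R|=0.98318 →hi
  mid=-1.99310 |R|=0.99310 →hi
  ...
  [-2.00008,-1.99992] ⇒ x*=-2.0000
Interval (-2.0000, 0).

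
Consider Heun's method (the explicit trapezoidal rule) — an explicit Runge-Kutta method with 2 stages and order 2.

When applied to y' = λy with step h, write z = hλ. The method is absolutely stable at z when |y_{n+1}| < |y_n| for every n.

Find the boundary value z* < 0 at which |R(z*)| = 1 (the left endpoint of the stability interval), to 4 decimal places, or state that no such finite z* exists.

Test eqn y'=λy, z=hλ:
  order 2, 2-stage ⇒ R(z)=1+z+z^2/2
  (e.g. R(-1.72)=0.75920, |R|=0.75920)

Boundary: |R(x)|=1, x<0.
x=-1.72: |R|=0.7592
|R(-1.6)|=0.6800 |R(-1.46)|=0.6058 |R(-1.12)|=0.5072
Bisect:
  x_lo=-2.7967 |R|=2.1141  x_hi=-0.2737 |R|=0.7637
  mid=-1.53520 |R|=0.64322 →hi
  mid=-2.16595 |R|=1.17972 →lo
  mid=-1.85058 |R|=0.86174 →hi
  mid=-2.00826 |R|=1.00830 →lo
  mid=-1.92942 |R|=0.93191 →hi
  mid=-1.96884 |R|=0.96933 →hi
  mid=-1.98855 |R|=0.98862 →hi
  mid=-1.99841 |R|=0.99841 →hi
  mid=-2.00333 |R|=1.00334 →lo
  ...
  [-2.00010,-1.99995] ⇒ x*=-2.0000
So |R|<1 on (-2.0000, 0).

left endpoint -2.0000.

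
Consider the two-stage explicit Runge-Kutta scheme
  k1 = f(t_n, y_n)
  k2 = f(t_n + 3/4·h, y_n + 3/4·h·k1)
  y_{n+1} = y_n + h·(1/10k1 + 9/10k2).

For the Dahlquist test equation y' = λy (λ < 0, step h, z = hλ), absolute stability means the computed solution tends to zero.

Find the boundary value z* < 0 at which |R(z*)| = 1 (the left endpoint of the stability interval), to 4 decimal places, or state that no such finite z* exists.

With y'=λy (z=hλ):
  k1=λy_n ⇒ h·k1=z·y_n;  k2=λ(1+3/4z)y_n ⇒ h·k2=z(1+3/4z)y_n
  y_{n+1}/y_n = 1 + 1/10z + 9/10z(1+3/4z) = 1 + z + 27/40z²
  so R(z) = 1 + z + 27/40z².

Need |R(x)|<1, x<0.
x=-1.23: |R|=0.7912
R=1: x+27/40x²=0 ⇒ x=−40/27=-1.4815; min R=1−1/(4·27/40)=0.6296>−1
Confirm numerically:
  x=-1.215: |R|=0.78145 <1
  x=-1.141: |R|=0.73777 <1
  x=-0.819: |R|=0.63376 <1
  x=-0.780: |R|=0.63067 <1
  x=-2.035: |R|=1.76033 >1
  x=-1.546: |R|=1.06733 >1
  x=-1.541: |R|=1.06191 >1
So |R|<1 on (-1.4815, 0).

left endpoint -1.4815.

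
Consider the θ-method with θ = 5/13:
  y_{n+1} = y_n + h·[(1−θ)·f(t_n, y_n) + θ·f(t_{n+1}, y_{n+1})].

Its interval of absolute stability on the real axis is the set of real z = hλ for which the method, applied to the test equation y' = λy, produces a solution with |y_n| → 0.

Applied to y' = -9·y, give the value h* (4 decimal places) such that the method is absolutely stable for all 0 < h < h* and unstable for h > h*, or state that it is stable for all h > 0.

Set f=λy, z=hλ:
  y_{n+1} = y_n + z·[8/13·y_n + 5/13·y_{n+1}] ⇒ (1 − 5/13z)y_{n+1} = (1 + 8/13z)y_n
  ⇒ R(z) = (1 + 8/13z)/(1 − 5/13z).

Boundary: |R(x)|=1, x<0.
x=-1.6: |R|=0.0095
R=−1: 1+8/13x = −1+5/13x ⇒ -3/13x=2 ⇒ x=2/(-3/13)=-8.6667
Confirm numerically:
  x=-6.460: |R|=0.85386 <1
  x=-4.173: |R|=0.60192 <1
  x=-3.940: |R|=0.56636 <1
  x=-9.151: |R|=1.02473 >1
  x=-9.072: |R|=1.02084 >1
  x=-8.973: |R|=1.01588 >1
So |R|<1 on (-8.6667, 0).

(-8.6667,0); λ=-9 ⇒ h* = (26/3)/9 = 0.9630.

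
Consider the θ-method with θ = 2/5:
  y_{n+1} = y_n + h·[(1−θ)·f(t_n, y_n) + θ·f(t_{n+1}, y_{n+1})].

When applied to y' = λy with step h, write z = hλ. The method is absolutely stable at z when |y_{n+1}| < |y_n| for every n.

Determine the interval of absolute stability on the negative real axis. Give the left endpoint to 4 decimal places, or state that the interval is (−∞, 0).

(-10.0000, 0).

Set f=λy, z=hλ:
  y_{n+1} = y_n + z·[3/5·y_n + 2/5·y_{n+1}] ⇒ (1 − 2/5z)y_{n+1} = (1 + 3/5z)y_n
  ⇒ R(z) = (1 + 3/5z)/(1 − 2/5z).

Boundary: |R(x)|=1, x<0.
x=-1.6: |R|=0.0244
R=−1: 1+3/5x = −1+2/5x ⇒ -1/5x=2 ⇒ x=2/(-1/5)=-10.0000
Confirm numerically:
  x=-7.254: |R|=0.85924 <1
  x=-7.042: |R|=0.84500 <1
  x=-6.764: |R|=0.82535 <1
  x=-10.533: |R|=1.02045 >1
  x=-10.136: |R|=1.00538 >1
Interval (-10.0000, 0).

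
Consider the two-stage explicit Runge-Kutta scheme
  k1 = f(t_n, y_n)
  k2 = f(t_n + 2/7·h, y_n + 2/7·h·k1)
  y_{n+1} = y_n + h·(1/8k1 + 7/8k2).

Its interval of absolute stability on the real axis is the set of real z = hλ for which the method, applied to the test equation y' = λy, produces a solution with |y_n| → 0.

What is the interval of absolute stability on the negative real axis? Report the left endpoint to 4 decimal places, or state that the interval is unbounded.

(-4.0000, 0).

With y'=λy (z=hλ):
  k1=λy_n ⇒ h·k1=z·y_n;  k2=λ(1+2/7z)y_n ⇒ h·k2=z(1+2/7z)y_n
  y_{n+1}/y_n = 1 + 1/8z + 7/8z(1+2/7z) = 1 + z + 1/4z²
  R(z) = 1 + z + 1/4z².

Solve |R(x)|<1 on ℝ⁻.
x=-1.33: |R|=0.1122
R=1: x+1/4x²=0 ⇒ x=−4=-4.0000; min R=1−1/(4·1/4)=0.0000>−1
Confirm numerically:
  x=-3.572: |R|=0.61780 <1
  x=-2.730: |R|=0.13323 <1
  x=-2.684: |R|=0.11696 <1
  x=-4.091: |R|=1.09307 >1
  x=-4.035: |R|=1.03531 >1
Stable set (-4.0000, 0).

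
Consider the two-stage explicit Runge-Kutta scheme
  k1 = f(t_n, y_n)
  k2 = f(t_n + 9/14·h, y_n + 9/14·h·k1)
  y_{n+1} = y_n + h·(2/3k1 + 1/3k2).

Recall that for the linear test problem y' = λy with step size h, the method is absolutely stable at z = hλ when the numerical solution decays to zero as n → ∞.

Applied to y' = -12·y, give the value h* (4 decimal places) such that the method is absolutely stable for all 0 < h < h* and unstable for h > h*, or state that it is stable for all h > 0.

(-4.6667,0); λ=-12 ⇒ h* = (14/3)/12 = 0.3889.

Test eqn y'=λy, z=hλ:
  k1=λy_n ⇒ h·k1=z·y_n;  k2=λ(1+9/14z)y_n ⇒ h·k2=z(1+9/14z)y_n
  y_{n+1}/y_n = 1 + 2/3z + 1/3z(1+9/14z) = 1 + z + 3/14z²
  Hence R(z) = 1 + z + 3/14z².

Find x<0 with |R(x)|<1.
x=-0.58: |R|=0.4921
R=1: x+3/14x²=0 ⇒ x=−14/3=-4.6667; min R=1−1/(4·3/14)=-0.1667>−1
Confirm numerically:
  x=-4.486: |R|=0.82633 <1
  x=-3.680: |R|=0.22194 <1
  x=-3.650: |R|=0.20482 <1
  x=-4.988: |R|=1.34346 >1
  x=-4.936: |R|=1.28488 >1
So |R|<1 on (-4.6667, 0).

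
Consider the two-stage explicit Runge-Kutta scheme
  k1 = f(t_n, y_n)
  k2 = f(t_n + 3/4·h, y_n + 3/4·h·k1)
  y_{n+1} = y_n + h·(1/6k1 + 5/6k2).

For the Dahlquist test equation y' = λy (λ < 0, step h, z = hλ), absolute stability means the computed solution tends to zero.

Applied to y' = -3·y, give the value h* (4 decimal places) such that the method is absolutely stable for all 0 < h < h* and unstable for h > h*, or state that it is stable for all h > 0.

Set f=λy, z=hλ:
  k1=λy_n ⇒ h·k1=z·y_n;  k2=λ(1+3/4z)y_n ⇒ h·k2=z(1+3/4z)y_n
  y_{n+1}/y_n = 1 + 1/6z + 5/6z(1+3/4z) = 1 + z + 5/8z²
  R(z) = 1 + z + 5/8z².

Need |R(x)|<1, x<0.
x=-1.18: |R|=0.6902
R=1: x+5/8x²=0 ⇒ x=−8/5=-1.6000; min R=1−1/(4·5/8)=0.6000>−1
Confirm numerically:
  x=-1.575: |R|=0.97539 <1
  x=-1.573: |R|=0.97346 <1
  x=-1.207: |R|=0.70353 <1
  x=-2.037: |R|=1.55636 >1
  x=-1.935: |R|=1.40514 >1
Stable set (-1.6000, 0).

(-1.6000,0); λ=-3 ⇒ h* = (8/5)/3 = 0.5333.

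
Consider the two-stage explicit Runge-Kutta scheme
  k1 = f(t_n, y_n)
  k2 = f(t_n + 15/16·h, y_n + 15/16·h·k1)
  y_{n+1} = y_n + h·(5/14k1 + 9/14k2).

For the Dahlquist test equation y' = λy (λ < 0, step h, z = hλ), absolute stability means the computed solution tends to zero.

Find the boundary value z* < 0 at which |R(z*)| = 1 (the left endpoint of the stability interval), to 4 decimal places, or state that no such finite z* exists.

Test eqn y'=λy, z=hλ:
  k1=λy_n ⇒ h·k1=z·y_n;  k2=λ(1+15/16z)y_n ⇒ h·k2=z(1+15/16z)y_n
  y_{n+1}/y_n = 1 + 5/14z + 9/14z(1+15/16z) = 1 + z + 135/224z²
  Hence R(z) = 1 + z + 135/224z².

Solve |R(x)|<1 on ℝ⁻.
x=-1.77: |R|=1.1181
R=1: x+135/224x²=0 ⇒ x=−224/135=-1.6593; min R=1−1/(4·135/224)=0.5852>−1
Confirm numerically:
  x=-1.311: |R|=0.72484 <1
  x=-1.250: |R|=0.69169 <1
  x=-1.226: |R|=0.67987 <1
  x=-2.187: |R|=1.69559 >1
  x=-1.997: |R|=1.40649 >1
  x=-1.947: |R|=1.33764 >1
Interval (-1.6593, 0).

left endpoint -1.6593.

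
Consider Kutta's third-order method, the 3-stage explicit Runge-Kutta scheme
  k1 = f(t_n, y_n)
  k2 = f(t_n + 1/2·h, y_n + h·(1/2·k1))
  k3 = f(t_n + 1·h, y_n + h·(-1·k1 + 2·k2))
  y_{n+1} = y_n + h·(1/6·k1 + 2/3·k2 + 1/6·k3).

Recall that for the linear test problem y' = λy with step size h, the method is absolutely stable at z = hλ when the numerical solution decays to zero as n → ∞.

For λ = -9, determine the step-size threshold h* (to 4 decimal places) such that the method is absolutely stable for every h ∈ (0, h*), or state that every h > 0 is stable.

(-2.5127,0); λ=-9 ⇒ h* = 0.2792.

Test eqn y'=λy, z=hλ:
  order 3, 3-stage ⇒ R(z)=1+z+z^2/2+z^3/6
  (e.g. R(-1.77)=-0.12776, |R|=0.12776)

Find x<0 with |R(x)|<1.
x=-1.77: |R|=0.1278
|R(-2.2)|=0.5547 |R(-1.76)|=0.1198 |R(-1.59)|=0.0041
Bisect:
  x_lo=-3.0330 |R|=2.0836  x_hi=-0.1407 |R|=0.8688
  mid=-1.58682 |R|=0.00624 →hi
  mid=-2.30990 |R|=0.69622 →hi
  mid=-2.67144 |R|=1.28065 →lo
  mid=-2.49067 |R|=0.96408 →hi
  mid=-2.58106 |R|=1.11590 →lo
  mid=-2.53587 |R|=1.03842 →lo
  mid=-2.51327 |R|=1.00086 →lo
  ...
  [-2.51292,-2.51274] ⇒ x*=-2.5127
Stable set (-2.5127, 0).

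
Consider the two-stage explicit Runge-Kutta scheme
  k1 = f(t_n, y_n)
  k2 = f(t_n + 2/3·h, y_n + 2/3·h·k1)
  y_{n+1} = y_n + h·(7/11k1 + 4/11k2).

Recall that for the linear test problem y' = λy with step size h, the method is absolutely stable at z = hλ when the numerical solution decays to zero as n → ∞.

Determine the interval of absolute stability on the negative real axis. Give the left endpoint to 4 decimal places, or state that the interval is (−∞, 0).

Test eqn y'=λy, z=hλ:
  k1=λy_n ⇒ h·k1=z·y_n;  k2=λ(1+2/3z)y_n ⇒ h·k2=z(1+2/3z)y_n
  y_{n+1}/y_n = 1 + 7/11z + 4/11z(1+2/3z) = 1 + z + 8/33z²
  so R(z) = 1 + z + 8/33z².

Boundary: |R(x)|=1, x<0.
x=-1.37: |R|=0.0850
R=1: x+8/33x²=0 ⇒ x=−33/8=-4.1250; min R=1−1/(4·8/33)=-0.0312>−1
Confirm numerically:
  x=-3.094: |R|=0.22669 <1
  x=-2.647: |R|=0.05157 <1
  x=-2.116: |R|=0.03056 <1
  x=-4.638: |R|=1.57680 >1
  x=-4.398: |R|=1.29107 >1
  x=-4.261: |R|=1.14048 >1
So |R|<1 on (-4.1250, 0).

(-4.1250, 0).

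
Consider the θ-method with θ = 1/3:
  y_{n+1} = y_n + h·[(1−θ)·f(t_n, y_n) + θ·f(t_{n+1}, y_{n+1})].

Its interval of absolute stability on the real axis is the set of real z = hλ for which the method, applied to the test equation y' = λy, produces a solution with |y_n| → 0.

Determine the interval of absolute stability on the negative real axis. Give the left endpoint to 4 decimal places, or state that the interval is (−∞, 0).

Test eqn y'=λy, z=hλ:
  y_{n+1} = y_n + z·[2/3·y_n + 1/3·y_{n+1}] ⇒ (1 − 1/3z)y_{n+1} = (1 + 2/3z)y_n
  ⇒ R(z) = (1 + 2/3z)/(1 − 1/3z).

Find x<0 with |R(x)|<1.
x=-0.61: |R|=0.4931
R=−1: 1+2/3x = −1+1/3x ⇒ -1/3x=2 ⇒ x=2/(-1/3)=-6.0000
Confirm numerically:
  x=-5.450: |R|=0.93491 <1
  x=-4.989: |R|=0.87345 <1
  x=-4.485: |R|=0.79760 <1
  x=-3.576: |R|=0.63139 <1
  x=-6.531: |R|=1.05571 >1
  x=-6.067: |R|=1.00739 >1
  x=-6.051: |R|=1.00563 >1
Stable set (-6.0000, 0).

(-6.0000, 0).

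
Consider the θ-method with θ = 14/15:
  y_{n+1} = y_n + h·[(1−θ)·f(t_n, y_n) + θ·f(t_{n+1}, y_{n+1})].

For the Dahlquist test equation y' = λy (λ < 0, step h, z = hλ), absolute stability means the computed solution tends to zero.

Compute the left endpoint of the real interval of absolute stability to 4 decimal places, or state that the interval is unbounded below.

(−∞, 0) — no finite endpoint.

Set f=λy, z=hλ:
  y_{n+1} = y_n + z·[1/15·y_n + 14/15·y_{n+1}] ⇒ (1 − 14/15z)y_{n+1} = (1 + 1/15z)y_n
  ⇒ R(z) = (1 + 1/15z)/(1 − 14/15z).

Need |R(x)|<1, x<0.
x=-1.61: |R|=0.3567
x=-2: |R|=0.3023
x=-10: |R|=0.0323
x=-100: |R|=0.0601
θ=14/15≥1/2 ⇒ |1+1/15x|<|1−14/15x| ∀x<0 ⇒ stable on all of ℝ⁻.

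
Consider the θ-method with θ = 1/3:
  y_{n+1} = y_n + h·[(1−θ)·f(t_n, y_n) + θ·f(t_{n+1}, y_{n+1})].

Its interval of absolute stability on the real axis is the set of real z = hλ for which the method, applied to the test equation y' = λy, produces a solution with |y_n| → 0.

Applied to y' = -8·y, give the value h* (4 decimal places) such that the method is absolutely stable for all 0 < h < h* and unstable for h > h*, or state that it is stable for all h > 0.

Test eqn y'=λy, z=hλ:
  y_{n+1} = y_n + z·[2/3·y_n + 1/3·y_{n+1}] ⇒ (1 − 1/3z)y_{n+1} = (1 + 2/3z)y_n
  Hence R(z) = (1 + 2/3z)/(1 − 1/3z).

Need |R(x)|<1, x<0.
x=-1.54: |R|=0.0176
R=−1: 1+2/3x = −1+1/3x ⇒ -1/3x=2 ⇒ x=2/(-1/3)=-6.0000
Confirm numerically:
  x=-5.305: |R|=0.91632 <1
  x=-5.183: |R|=0.90016 <1
  x=-3.929: |R|=0.70111 <1
  x=-3.534: |R|=0.62259 <1
  x=-6.353: |R|=1.03774 >1
  x=-6.262: |R|=1.02829 >1
Interval (-6.0000, 0).

(-6.0000,0); λ=-8 ⇒ h* = (6)/8 = 0.7500.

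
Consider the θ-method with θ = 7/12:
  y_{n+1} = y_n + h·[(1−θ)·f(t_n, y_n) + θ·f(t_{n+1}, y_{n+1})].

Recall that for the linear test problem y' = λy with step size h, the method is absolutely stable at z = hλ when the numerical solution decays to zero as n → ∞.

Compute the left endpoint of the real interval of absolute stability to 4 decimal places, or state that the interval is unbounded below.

interval (−∞, 0).

Set f=λy, z=hλ:
  y_{n+1} = y_n + z·[5/12·y_n + 7/12·y_{n+1}] ⇒ (1 − 7/12z)y_{n+1} = (1 + 5/12z)y_n
  R(z) = (1 + 5/12z)/(1 − 7/12z).

Boundary: |R(x)|=1, x<0.
x=-0.93: |R|=0.3971
x=-2: |R|=0.0769
x=-10: |R|=0.4634
x=-100: |R|=0.6854
θ=7/12≥1/2 ⇒ |1+5/12x|<|1−7/12x| ∀x<0 ⇒ interval (−∞,0).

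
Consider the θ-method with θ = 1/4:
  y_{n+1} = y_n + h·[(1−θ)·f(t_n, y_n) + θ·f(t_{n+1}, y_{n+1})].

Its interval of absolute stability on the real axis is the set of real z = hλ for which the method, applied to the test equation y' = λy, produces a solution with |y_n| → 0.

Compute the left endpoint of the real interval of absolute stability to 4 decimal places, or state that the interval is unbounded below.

Set f=λy, z=hλ:
  y_{n+1} = y_n + z·[3/4·y_n + 1/4·y_{n+1}] ⇒ (1 − 1/4z)y_{n+1} = (1 + 3/4z)y_n
  R(z) = (1 + 3/4z)/(1 − 1/4z).

Solve |R(x)|<1 on ℝ⁻.
x=-1.55: |R|=0.1171
R=−1: 1+3/4x = −1+1/4x ⇒ -1/2x=2 ⇒ x=2/(-1/2)=-4.0000
Confirm numerically:
  x=-3.740: |R|=0.93282 <1
  x=-3.249: |R|=0.79280 <1
  x=-2.556: |R|=0.55949 <1
  x=-2.422: |R|=0.50856 <1
  x=-4.497: |R|=1.11698 >1
  x=-4.337: |R|=1.08084 >1
Stable set (-4.0000, 0).

left endpoint -4.0000.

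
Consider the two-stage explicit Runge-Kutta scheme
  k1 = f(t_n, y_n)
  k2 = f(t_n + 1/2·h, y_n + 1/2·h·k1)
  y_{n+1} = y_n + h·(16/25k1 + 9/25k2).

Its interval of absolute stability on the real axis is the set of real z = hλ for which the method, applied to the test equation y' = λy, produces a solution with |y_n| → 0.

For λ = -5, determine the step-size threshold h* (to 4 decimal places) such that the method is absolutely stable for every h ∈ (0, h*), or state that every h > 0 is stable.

(-5.5556,0); λ=-5 ⇒ h* = (50/9)/5 = 1.1111.

Set f=λy, z=hλ:
  k1=λy_n ⇒ h·k1=z·y_n;  k2=λ(1+1/2z)y_n ⇒ h·k2=z(1+1/2z)y_n
  y_{n+1}/y_n = 1 + 16/25z + 9/25z(1+1/2z) = 1 + z + 9/50z²
  R(z) = 1 + z + 9/50z².

Need |R(x)|<1, x<0.
x=-1.19: |R|=0.0649
R=1: x+9/50x²=0 ⇒ x=−50/9=-5.5556; min R=1−1/(4·9/50)=-0.3889>−1
Confirm numerically:
  x=-4.556: |R|=0.18028 <1
  x=-4.019: |R|=0.11158 <1
  x=-2.633: |R|=0.38512 <1
  x=-6.042: |R|=1.52904 >1
  x=-5.782: |R|=1.23567 >1
So |R|<1 on (-5.5556, 0).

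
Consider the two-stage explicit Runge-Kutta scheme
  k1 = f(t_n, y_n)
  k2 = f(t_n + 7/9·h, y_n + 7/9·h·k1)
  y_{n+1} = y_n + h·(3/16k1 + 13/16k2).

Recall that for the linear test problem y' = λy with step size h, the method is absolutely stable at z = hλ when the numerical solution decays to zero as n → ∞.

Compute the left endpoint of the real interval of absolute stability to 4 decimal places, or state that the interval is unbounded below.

z* = -1.5824.

Test eqn y'=λy, z=hλ:
  k1=λy_n ⇒ h·k1=z·y_n;  k2=λ(1+7/9z)y_n ⇒ h·k2=z(1+7/9z)y_n
  y_{n+1}/y_n = 1 + 3/16z + 13/16z(1+7/9z) = 1 + z + 91/144z²
  R(z) = 1 + z + 91/144z².

Need |R(x)|<1, x<0.
x=-0.87: |R|=0.6083
R=1: x+91/144x²=0 ⇒ x=−144/91=-1.5824; min R=1−1/(4·91/144)=0.6044>−1
Confirm numerically:
  x=-1.210: |R|=0.71523 <1
  x=-0.876: |R|=0.60894 <1
  x=-0.644: |R|=0.61809 <1
  x=-2.132: |R|=1.74046 >1
  x=-2.034: |R|=1.58045 >1
  x=-1.863: |R|=1.33033 >1
Stable set (-1.5824, 0).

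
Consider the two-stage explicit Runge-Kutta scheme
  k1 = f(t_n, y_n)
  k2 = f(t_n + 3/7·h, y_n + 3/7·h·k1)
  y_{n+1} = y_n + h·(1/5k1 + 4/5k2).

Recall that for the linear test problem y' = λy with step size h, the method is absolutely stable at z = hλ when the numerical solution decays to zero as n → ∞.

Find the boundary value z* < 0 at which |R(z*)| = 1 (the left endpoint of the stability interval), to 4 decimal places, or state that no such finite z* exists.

With y'=λy (z=hλ):
  k1=λy_n ⇒ h·k1=z·y_n;  k2=λ(1+3/7z)y_n ⇒ h·k2=z(1+3/7z)y_n
  y_{n+1}/y_n = 1 + 1/5z + 4/5z(1+3/7z) = 1 + z + 12/35z²
  ⇒ R(z) = 1 + z + 12/35z².

Need |R(x)|<1, x<0.
x=-1.17: |R|=0.2993
R=1: x+12/35x²=0 ⇒ x=−35/12=-2.9167; min R=1−1/(4·12/35)=0.2708>−1
Confirm numerically:
  x=-2.812: |R|=0.89909 <1
  x=-1.842: |R|=0.32130 <1
  x=-1.570: |R|=0.27511 <1
  x=-3.343: |R|=1.48865 >1
  x=-3.016: |R|=1.10272 >1
Stable set (-2.9167, 0).

z* = -2.9167.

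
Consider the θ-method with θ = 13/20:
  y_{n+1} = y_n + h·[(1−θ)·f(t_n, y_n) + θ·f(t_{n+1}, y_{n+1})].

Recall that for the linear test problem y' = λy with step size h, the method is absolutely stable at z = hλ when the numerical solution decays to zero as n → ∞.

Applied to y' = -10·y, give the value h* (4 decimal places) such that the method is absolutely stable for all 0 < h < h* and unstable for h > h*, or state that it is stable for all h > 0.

unbounded; (−∞, 0). Any h>0 works for λ=-10.

Set f=λy, z=hλ:
  y_{n+1} = y_n + z·[7/20·y_n + 13/20·y_{n+1}] ⇒ (1 − 13/20z)y_{n+1} = (1 + 7/20z)y_n
  so R(z) = (1 + 7/20z)/(1 − 13/20z).

Need |R(x)|<1, x<0.
x=-0.4: |R|=0.6825
x=-2: |R|=0.1304
x=-10: |R|=0.3333
x=-100: |R|=0.5152
θ=13/20≥1/2 ⇒ |1+7/20x|<|1−13/20x| ∀x<0 ⇒ unbounded interval.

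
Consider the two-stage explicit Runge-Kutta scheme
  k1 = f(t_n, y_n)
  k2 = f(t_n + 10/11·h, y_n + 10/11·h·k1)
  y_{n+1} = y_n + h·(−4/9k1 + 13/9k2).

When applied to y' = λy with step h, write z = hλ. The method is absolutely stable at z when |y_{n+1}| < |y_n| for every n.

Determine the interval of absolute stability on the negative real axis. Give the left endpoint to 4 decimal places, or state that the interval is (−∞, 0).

z∈(-0.7615,0).

Set f=λy, z=hλ:
  k1=λy_n ⇒ h·k1=z·y_n;  k2=λ(1+10/11z)y_n ⇒ h·k2=z(1+10/11z)y_n
  y_{n+1}/y_n = 1 − 4/9z + 13/9z(1+10/11z) = 1 + z + 130/99z²
  so R(z) = 1 + z + 130/99z².

Boundary: |R(x)|=1, x<0.
x=-1.62: |R|=2.8262
R=1: x+130/99x²=0 ⇒ x=−99/130=-0.7615; min R=1−1/(4·130/99)=0.8096>−1
Confirm numerically:
  x=-0.498: |R|=0.82766 <1
  x=-0.487: |R|=0.82443 <1
  x=-0.385: |R|=0.80964 <1
  x=-1.268: |R|=1.84328 >1
  x=-1.144: |R|=1.57454 >1
So |R|<1 on (-0.7615, 0).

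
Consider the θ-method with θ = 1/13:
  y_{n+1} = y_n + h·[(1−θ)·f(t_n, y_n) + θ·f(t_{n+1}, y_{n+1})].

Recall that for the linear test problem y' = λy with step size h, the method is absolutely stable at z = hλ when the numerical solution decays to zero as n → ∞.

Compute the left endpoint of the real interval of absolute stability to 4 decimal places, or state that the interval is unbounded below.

left endpoint -2.3636.

Test eqn y'=λy, z=hλ:
  y_{n+1} = y_n + z·[12/13·y_n + 1/13·y_{n+1}] ⇒ (1 − 1/13z)y_{n+1} = (1 + 12/13z)y_n
  so R(z) = (1 + 12/13z)/(1 − 1/13z).

Boundary: |R(x)|=1, x<0.
x=-0.83: |R|=0.2198
R=−1: 1+12/13x = −1+1/13x ⇒ -11/13x=2 ⇒ x=2/(-11/13)=-2.3636
Confirm numerically:
  x=-1.783: |R|=0.56795 <1
  x=-1.782: |R|=0.56718 <1
  x=-1.633: |R|=0.45076 <1
  x=-1.602: |R|=0.42624 <1
  x=-2.812: |R|=1.31192 >1
  x=-2.758: |R|=1.27529 >1
  x=-2.511: |R|=1.10451 >1
So |R|<1 on (-2.3636, 0).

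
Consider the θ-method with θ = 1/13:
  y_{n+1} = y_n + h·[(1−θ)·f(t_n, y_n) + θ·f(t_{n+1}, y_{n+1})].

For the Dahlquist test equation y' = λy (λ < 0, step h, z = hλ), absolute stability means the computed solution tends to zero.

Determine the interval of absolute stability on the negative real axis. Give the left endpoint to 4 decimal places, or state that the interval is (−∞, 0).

Test eqn y'=λy, z=hλ:
  y_{n+1} = y_n + z·[12/13·y_n + 1/13·y_{n+1}] ⇒ (1 − 1/13z)y_{n+1} = (1 + 12/13z)y_n
  so R(z) = (1 + 12/13z)/(1 − 1/13z).

Need |R(x)|<1, x<0.
x=-0.62: |R|=0.4082
R=−1: 1+12/13x = −1+1/13x ⇒ -11/13x=2 ⇒ x=2/(-11/13)=-2.3636
Confirm numerically:
  x=-2.257: |R|=0.92312 <1
  x=-2.136: |R|=0.83457 <1
  x=-1.796: |R|=0.57799 <1
  x=-2.901: |R|=1.37174 >1
  x=-2.574: |R|=1.14858 >1
So |R|<1 on (-2.3636, 0).

(-2.3636, 0).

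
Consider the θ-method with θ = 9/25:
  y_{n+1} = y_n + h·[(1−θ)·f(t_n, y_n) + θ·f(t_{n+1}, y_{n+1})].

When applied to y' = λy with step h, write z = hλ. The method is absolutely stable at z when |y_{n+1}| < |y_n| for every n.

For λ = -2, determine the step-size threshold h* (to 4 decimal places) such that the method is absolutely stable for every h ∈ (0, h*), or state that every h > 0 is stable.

Set f=λy, z=hλ:
  y_{n+1} = y_n + z·[16/25·y_n + 9/25·y_{n+1}] ⇒ (1 − 9/25z)y_{n+1} = (1 + 16/25z)y_n
  Hence R(z) = (1 + 16/25z)/(1 − 9/25z).

Boundary: |R(x)|=1, x<0.
x=-1.04: |R|=0.2433
R=−1: 1+16/25x = −1+9/25x ⇒ -7/25x=2 ⇒ x=2/(-7/25)=-7.1429
Confirm numerically:
  x=-6.494: |R|=0.94557 <1
  x=-5.283: |R|=0.82054 <1
  x=-5.193: |R|=0.80974 <1
  x=-7.684: |R|=1.04023 >1
  x=-7.683: |R|=1.04016 >1
  x=-7.498: |R|=1.02688 >1
Stable set (-7.1429, 0).

(-7.1429,0); λ=-2 ⇒ h* = (50/7)/2 = 3.5714.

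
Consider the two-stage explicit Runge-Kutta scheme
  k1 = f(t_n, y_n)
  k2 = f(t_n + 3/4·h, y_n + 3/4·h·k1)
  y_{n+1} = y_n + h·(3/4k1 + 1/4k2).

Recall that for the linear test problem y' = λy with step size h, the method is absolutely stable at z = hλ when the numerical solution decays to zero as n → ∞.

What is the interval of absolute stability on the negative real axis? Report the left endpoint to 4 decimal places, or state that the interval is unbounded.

(-5.3333, 0).

Test eqn y'=λy, z=hλ:
  k1=λy_n ⇒ h·k1=z·y_n;  k2=λ(1+3/4z)y_n ⇒ h·k2=z(1+3/4z)y_n
  y_{n+1}/y_n = 1 + 3/4z + 1/4z(1+3/4z) = 1 + z + 3/16z²
  so R(z) = 1 + z + 3/16z².

Boundary: |R(x)|=1, x<0.
x=-1.76: |R|=0.1792
R=1: x+3/16x²=0 ⇒ x=−16/3=-5.3333; min R=1−1/(4·3/16)=-0.3333>−1
Confirm numerically:
  x=-4.826: |R|=0.54093 <1
  x=-3.979: |R|=0.01042 <1
  x=-3.368: |R|=0.24111 <1
  x=-2.510: |R|=0.32873 <1
  x=-5.922: |R|=1.65364 >1
  x=-5.816: |R|=1.52635 >1
  x=-5.390: |R|=1.05727 >1
Stable set (-5.3333, 0).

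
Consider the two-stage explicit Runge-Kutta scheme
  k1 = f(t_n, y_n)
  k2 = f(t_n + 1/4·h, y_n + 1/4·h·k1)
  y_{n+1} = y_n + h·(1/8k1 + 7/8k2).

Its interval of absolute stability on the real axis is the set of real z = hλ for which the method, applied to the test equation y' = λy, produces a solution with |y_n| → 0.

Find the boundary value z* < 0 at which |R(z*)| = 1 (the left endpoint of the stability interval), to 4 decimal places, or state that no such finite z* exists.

left endpoint -4.5714.

With y'=λy (z=hλ):
  k1=λy_n ⇒ h·k1=z·y_n;  k2=λ(1+1/4z)y_n ⇒ h·k2=z(1+1/4z)y_n
  y_{n+1}/y_n = 1 + 1/8z + 7/8z(1+1/4z) = 1 + z + 7/32z²
  Hence R(z) = 1 + z + 7/32z².

Solve |R(x)|<1 on ℝ⁻.
x=-0.33: |R|=0.6938
R=1: x+7/32x²=0 ⇒ x=−32/7=-4.5714; min R=1−1/(4·7/32)=-0.1429>−1
Confirm numerically:
  x=-4.379: |R|=0.81567 <1
  x=-4.192: |R|=0.65206 <1
  x=-2.438: |R|=0.13778 <1
  x=-5.141: |R|=1.64054 >1
  x=-5.055: |R|=1.53472 >1
  x=-4.987: |R|=1.45335 >1
So |R|<1 on (-4.5714, 0).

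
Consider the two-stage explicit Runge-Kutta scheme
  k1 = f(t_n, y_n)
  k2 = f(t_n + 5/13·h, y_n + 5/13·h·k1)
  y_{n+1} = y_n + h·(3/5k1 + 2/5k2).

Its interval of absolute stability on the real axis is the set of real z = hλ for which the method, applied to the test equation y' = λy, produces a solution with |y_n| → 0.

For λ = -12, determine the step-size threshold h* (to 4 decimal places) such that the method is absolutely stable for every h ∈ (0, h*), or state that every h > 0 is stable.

On y'=λy, z=hλ:
  k1=λy_n ⇒ h·k1=z·y_n;  k2=λ(1+5/13z)y_n ⇒ h·k2=z(1+5/13z)y_n
  y_{n+1}/y_n = 1 + 3/5z + 2/5z(1+5/13z) = 1 + z + 2/13z²
  so R(z) = 1 + z + 2/13z².

Find x<0 with |R(x)|<1.
x=-1.29: |R|=0.0340
R=1: x+2/13x²=0 ⇒ x=−13/2=-6.5000; min R=1−1/(4·2/13)=-0.6250>−1
Confirm numerically:
  x=-5.623: |R|=0.24133 <1
  x=-5.004: |R|=0.15169 <1
  x=-3.852: |R|=0.56925 <1
  x=-3.630: |R|=0.60278 <1
  x=-6.873: |R|=1.39440 >1
  x=-6.742: |R|=1.25101 >1
  x=-6.588: |R|=1.08919 >1
So |R|<1 on (-6.5000, 0).

(-6.5000,0); λ=-12 ⇒ h* = (13/2)/12 = 0.5417.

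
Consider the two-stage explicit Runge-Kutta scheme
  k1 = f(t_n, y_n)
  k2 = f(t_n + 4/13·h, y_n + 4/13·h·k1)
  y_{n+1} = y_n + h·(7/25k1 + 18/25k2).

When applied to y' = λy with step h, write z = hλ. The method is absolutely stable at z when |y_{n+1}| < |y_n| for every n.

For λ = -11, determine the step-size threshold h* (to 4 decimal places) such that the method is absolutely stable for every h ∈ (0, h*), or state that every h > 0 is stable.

With y'=λy (z=hλ):
  k1=λy_n ⇒ h·k1=z·y_n;  k2=λ(1+4/13z)y_n ⇒ h·k2=z(1+4/13z)y_n
  y_{n+1}/y_n = 1 + 7/25z + 18/25z(1+4/13z) = 1 + z + 72/325z²
  R(z) = 1 + z + 72/325z².

Solve |R(x)|<1 on ℝ⁻.
x=-0.54: |R|=0.5246
R=1: x+72/325x²=0 ⇒ x=−325/72=-4.5139; min R=1−1/(4·72/325)=-0.1285>−1
Confirm numerically:
  x=-4.291: |R|=0.78812 <1
  x=-4.081: |R|=0.60863 <1
  x=-2.638: |R|=0.09630 <1
  x=-4.872: |R|=1.38652 >1
  x=-4.576: |R|=1.06297 >1
So |R|<1 on (-4.5139, 0).

(-4.5139,0); λ=-11 ⇒ h* = (325/72)/11 = 0.4104.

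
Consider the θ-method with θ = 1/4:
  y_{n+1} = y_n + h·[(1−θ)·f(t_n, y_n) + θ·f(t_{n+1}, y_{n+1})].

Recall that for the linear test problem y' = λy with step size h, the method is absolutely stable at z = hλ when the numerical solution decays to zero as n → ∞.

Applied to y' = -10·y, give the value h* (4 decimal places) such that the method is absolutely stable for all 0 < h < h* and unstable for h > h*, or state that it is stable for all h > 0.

(-4.0000,0); λ=-10 ⇒ h* = (4)/10 = 0.4000.

On y'=λy, z=hλ:
  y_{n+1} = y_n + z·[3/4·y_n + 1/4·y_{n+1}] ⇒ (1 − 1/4z)y_{n+1} = (1 + 3/4z)y_n
  ⇒ R(z) = (1 + 3/4z)/(1 − 1/4z).

Solve |R(x)|<1 on ℝ⁻.
x=-1.4: |R|=0.0370
R=−1: 1+3/4x = −1+1/4x ⇒ -1/2x=2 ⇒ x=2/(-1/2)=-4.0000
Confirm numerically:
  x=-3.302: |R|=0.80882 <1
  x=-2.774: |R|=0.63803 <1
  x=-2.462: |R|=0.52399 <1
  x=-2.103: |R|=0.37834 <1
  x=-4.546: |R|=1.12778 >1
  x=-4.483: |R|=1.11387 >1
  x=-4.299: |R|=1.07206 >1
Interval (-4.0000, 0).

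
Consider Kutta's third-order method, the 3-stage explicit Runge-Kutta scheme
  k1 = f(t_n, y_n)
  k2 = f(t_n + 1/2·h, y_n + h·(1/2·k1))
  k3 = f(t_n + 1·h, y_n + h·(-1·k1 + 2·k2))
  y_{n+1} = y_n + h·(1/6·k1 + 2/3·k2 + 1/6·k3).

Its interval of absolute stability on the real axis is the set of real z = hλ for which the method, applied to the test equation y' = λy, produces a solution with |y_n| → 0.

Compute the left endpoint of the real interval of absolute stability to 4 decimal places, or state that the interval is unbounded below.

With y'=λy (z=hλ):
  order 3, 3-stage ⇒ R(z)=1+z+z^2/2+z^3/6
  (e.g. R(-1.3)=0.17883, |R|=0.17883)

Solve |R(x)|<1 on ℝ⁻.
x=-1.3: |R|=0.1788
|R(-2.9)|=1.7598 |R(-0.64)|=0.5211 |R(-0.6)|=0.5440
Bisect:
  x_lo=-2.9639 |R|=1.9111  x_hi=-0.0701 |R|=0.9323
  mid=-1.51704 |R|=0.05178 →hi
  mid=-2.24048 |R|=0.60505 →hi
  mid=-2.60221 |R|=1.15327 →lo
  mid=-2.42135 |R|=0.85591 →hi
  mid=-2.51178 |R|=0.99841 →hi
  mid=-2.55699 |R|=1.07425 →lo
  mid=-2.53438 |R|=1.03594 →lo
  mid=-2.52308 |R|=1.01707 →lo
  ...
  [-2.51284,-2.51266] ⇒ x*=-2.5127
Stable set (-2.5127, 0).

z* = -2.5127.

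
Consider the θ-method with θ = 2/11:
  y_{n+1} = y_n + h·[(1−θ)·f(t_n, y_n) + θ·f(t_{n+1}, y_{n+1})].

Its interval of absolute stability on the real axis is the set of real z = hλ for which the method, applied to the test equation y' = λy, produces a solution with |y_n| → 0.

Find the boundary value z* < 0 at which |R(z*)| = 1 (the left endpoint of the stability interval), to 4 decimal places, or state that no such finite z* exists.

With y'=λy (z=hλ):
  y_{n+1} = y_n + z·[9/11·y_n + 2/11·y_{n+1}] ⇒ (1 − 2/11z)y_{n+1} = (1 + 9/11z)y_n
  R(z) = (1 + 9/11z)/(1 − 2/11z).

Need |R(x)|<1, x<0.
x=-1.32: |R|=0.0645
R=−1: 1+9/11x = −1+2/11x ⇒ -7/11x=2 ⇒ x=2/(-7/11)=-3.1429
Confirm numerically:
  x=-3.045: |R|=0.95992 <1
  x=-1.968: |R|=0.44938 <1
  x=-1.592: |R|=0.23463 <1
  x=-1.548: |R|=0.20800 <1
  x=-3.633: |R|=1.18784 >1
  x=-3.249: |R|=1.04246 >1
Interval (-3.1429, 0).

z* = -3.1429.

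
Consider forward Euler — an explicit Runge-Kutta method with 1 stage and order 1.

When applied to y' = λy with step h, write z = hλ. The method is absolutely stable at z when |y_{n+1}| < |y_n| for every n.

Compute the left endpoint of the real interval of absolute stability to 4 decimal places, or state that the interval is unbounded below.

left endpoint -2.0000.

On y'=λy, z=hλ:
  order 1, 1-stage ⇒ R(z)=1+z
  (e.g. R(-0.88)=0.12000, |R|=0.12000)

Need |R(x)|<1, x<0.
x=-0.88: |R|=0.1200
|R(-2.01)|=1.0100 |R(-1.36)|=0.3600 |R(-1.02)|=0.0200
Bisect:
  x_lo=-2.7652 |R|=1.7652  x_hi=-0.2381 |R|=0.7619
  mid=-1.50165 |R|=0.50165 →hi
  mid=-2.13341 |R|=1.13341 →lo
  mid=-1.81753 |R|=0.81753 →hi
  mid=-1.97547 |R|=0.97547 →hi
  mid=-2.05444 |R|=1.05444 →lo
  mid=-2.01495 |R|=1.01495 →lo
  mid=-1.99521 |R|=0.99521 →hi
  mid=-2.00508 |R|=1.00508 →lo
  mid=-2.00014 |R|=1.00014 →lo
  mid=-1.99768 |R|=0.99768 →hi
  ...
  [-2.00014,-1.99999] ⇒ x*=-2.0000
Stable set (-2.0000, 0).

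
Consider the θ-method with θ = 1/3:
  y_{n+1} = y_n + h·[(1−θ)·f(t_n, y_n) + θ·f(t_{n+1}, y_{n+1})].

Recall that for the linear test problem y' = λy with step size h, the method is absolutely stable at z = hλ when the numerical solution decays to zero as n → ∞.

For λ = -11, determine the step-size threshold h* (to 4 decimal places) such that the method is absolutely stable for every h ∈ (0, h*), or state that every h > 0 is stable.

Set f=λy, z=hλ:
  y_{n+1} = y_n + z·[2/3·y_n + 1/3·y_{n+1}] ⇒ (1 − 1/3z)y_{n+1} = (1 + 2/3z)y_n
  so R(z) = (1 + 2/3z)/(1 − 1/3z).

Find x<0 with |R(x)|<1.
x=-1.64: |R|=0.0603
R=−1: 1+2/3x = −1+1/3x ⇒ -1/3x=2 ⇒ x=2/(-1/3)=-6.0000
Confirm numerically:
  x=-5.073: |R|=0.88517 <1
  x=-4.851: |R|=0.85365 <1
  x=-2.821: |R|=0.45387 <1
  x=-6.579: |R|=1.06044 >1
  x=-6.471: |R|=1.04973 >1
  x=-6.131: |R|=1.01435 >1
So |R|<1 on (-6.0000, 0).

(-6.0000,0); λ=-11 ⇒ h* = (6)/11 = 0.5455.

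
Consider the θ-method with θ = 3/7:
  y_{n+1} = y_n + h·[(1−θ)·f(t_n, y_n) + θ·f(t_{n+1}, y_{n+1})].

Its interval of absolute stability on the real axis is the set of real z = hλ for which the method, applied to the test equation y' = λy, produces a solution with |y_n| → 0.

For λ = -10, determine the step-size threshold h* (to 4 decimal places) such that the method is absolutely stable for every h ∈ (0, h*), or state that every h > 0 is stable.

(-14.0000,0); λ=-10 ⇒ h* = (14)/10 = 1.4000.

On y'=λy, z=hλ:
  y_{n+1} = y_n + z·[4/7·y_n + 3/7·y_{n+1}] ⇒ (1 − 3/7z)y_{n+1} = (1 + 4/7z)y_n
  R(z) = (1 + 4/7z)/(1 − 3/7z).

Boundary: |R(x)|=1, x<0.
x=-1.36: |R|=0.1408
R=−1: 1+4/7x = −1+3/7x ⇒ -1/7x=2 ⇒ x=2/(-1/7)=-14.0000
Confirm numerically:
  x=-10.859: |R|=0.92064 <1
  x=-7.394: |R|=0.77363 <1
  x=-6.880: |R|=0.74240 <1
  x=-14.210: |R|=1.00423 >1
  x=-14.044: |R|=1.00090 >1
Interval (-14.0000, 0).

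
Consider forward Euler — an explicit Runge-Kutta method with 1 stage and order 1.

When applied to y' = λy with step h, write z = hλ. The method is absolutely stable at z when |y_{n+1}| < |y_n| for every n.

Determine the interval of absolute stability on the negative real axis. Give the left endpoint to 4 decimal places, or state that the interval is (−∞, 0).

(-2.0000, 0).

Set f=λy, z=hλ:
  order 1, 1-stage ⇒ R(z)=1+z
  (e.g. R(-1.32)=-0.32000, |R|=0.32000)

Need |R(x)|<1, x<0.
x=-1.32: |R|=0.3200
|R(-1.75)|=0.7500 |R(-1.69)|=0.6900 |R(-1.16)|=0.1600
Bisect:
  x_lo=-2.6440 |R|=1.6440  x_hi=-0.1865 |R|=0.8135
  mid=-1.41522 |R|=0.41522 →hi
  mid=-2.02959 |R|=1.02959 →lo
  mid=-1.72241 |R|=0.72241 →hi
  mid=-1.87600 |R|=0.87600 →hi
  mid=-1.95279 |R|=0.95279 →hi
  mid=-1.99119 |R|=0.99119 →hi
  mid=-2.01039 |R|=1.01039 →lo
  mid=-2.00079 |R|=1.00079 →lo
  mid=-1.99599 |R|=0.99599 →hi
  mid=-1.99839 |R|=0.99839 →hi
  ...
  [-2.00004,-1.99989] ⇒ x*=-2.0000
Interval (-2.0000, 0).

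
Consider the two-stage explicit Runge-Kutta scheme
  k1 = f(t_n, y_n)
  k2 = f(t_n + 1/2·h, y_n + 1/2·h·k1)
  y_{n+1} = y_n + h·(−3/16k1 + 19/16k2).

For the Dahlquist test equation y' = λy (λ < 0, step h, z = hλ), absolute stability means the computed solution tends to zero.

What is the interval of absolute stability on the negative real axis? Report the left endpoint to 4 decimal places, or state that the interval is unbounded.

On y'=λy, z=hλ:
  k1=λy_n ⇒ h·k1=z·y_n;  k2=λ(1+1/2z)y_n ⇒ h·k2=z(1+1/2z)y_n
  y_{n+1}/y_n = 1 − 3/16z + 19/16z(1+1/2z) = 1 + z + 19/32z²
  ⇒ R(z) = 1 + z + 19/32z².

Find x<0 with |R(x)|<1.
x=-0.6: |R|=0.6138
R=1: x+19/32x²=0 ⇒ x=−32/19=-1.6842; min R=1−1/(4·19/32)=0.5789>−1
Confirm numerically:
  x=-1.659: |R|=0.97517 <1
  x=-1.221: |R|=0.66419 <1
  x=-0.959: |R|=0.58706 <1
  x=-0.731: |R|=0.58628 <1
  x=-2.196: |R|=1.66731 >1
  x=-2.089: |R|=1.50208 >1
  x=-1.842: |R|=1.17257 >1
Stable set (-1.6842, 0).

(-1.6842, 0).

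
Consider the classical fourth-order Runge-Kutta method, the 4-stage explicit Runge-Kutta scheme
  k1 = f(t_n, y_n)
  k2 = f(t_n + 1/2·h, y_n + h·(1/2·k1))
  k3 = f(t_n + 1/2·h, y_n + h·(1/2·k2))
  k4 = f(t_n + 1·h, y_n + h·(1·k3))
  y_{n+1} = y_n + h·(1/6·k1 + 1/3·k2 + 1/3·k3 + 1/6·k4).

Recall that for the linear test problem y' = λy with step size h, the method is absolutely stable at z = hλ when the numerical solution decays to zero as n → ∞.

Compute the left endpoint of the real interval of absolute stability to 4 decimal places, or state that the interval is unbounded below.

Test eqn y'=λy, z=hλ:
  order 4, 4-stage ⇒ R(z)=1+z+z^2/2+z^3/6+z^4/24
  (e.g. R(-0.53)=0.58892, |R|=0.58892)

Find x<0 with |R(x)|<1.
x=-0.53: |R|=0.5889
|R(-1.72)|=0.2758 |R(-0.75)|=0.4741 |R(-0.71)|=0.4930
Bisect:
  x_lo=-3.2587 |R|=1.9819  x_hi=-0.3381 |R|=0.7131
  mid=-1.79841 |R|=0.28516 →hi
  mid=-2.52854 |R|=0.67705 →hi
  mid=-2.89361 |R|=1.17597 →lo
  mid=-2.71108 |R|=0.89375 →hi
  mid=-2.80234 |R|=1.02601 →lo
  mid=-2.75671 |R|=0.95775 →hi
  mid=-2.77953 |R|=0.99134 →hi
  mid=-2.79093 |R|=1.00854 →lo
  ...
  [-2.78541,-2.78523] ⇒ x*=-2.7853
Interval (-2.7853, 0).

left endpoint -2.7853.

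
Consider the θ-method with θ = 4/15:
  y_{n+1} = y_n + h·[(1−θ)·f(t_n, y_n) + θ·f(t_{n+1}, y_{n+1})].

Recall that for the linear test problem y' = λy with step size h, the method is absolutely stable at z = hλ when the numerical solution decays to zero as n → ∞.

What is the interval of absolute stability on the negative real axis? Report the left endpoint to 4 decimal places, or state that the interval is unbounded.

Set f=λy, z=hλ:
  y_{n+1} = y_n + z·[11/15·y_n + 4/15·y_{n+1}] ⇒ (1 − 4/15z)y_{n+1} = (1 + 11/15z)y_n
  Hence R(z) = (1 + 11/15z)/(1 − 4/15z).

Need |R(x)|<1, x<0.
x=-1.63: |R|=0.1362
R=−1: 1+11/15x = −1+4/15x ⇒ -7/15x=2 ⇒ x=2/(-7/15)=-4.2857
Confirm numerically:
  x=-4.229: |R|=0.98756 <1
  x=-3.758: |R|=0.87700 <1
  x=-2.645: |R|=0.55102 <1
  x=-2.470: |R|=0.48915 <1
  x=-4.708: |R|=1.08737 >1
  x=-4.500: |R|=1.04545 >1
  x=-4.326: |R|=1.00873 >1
So |R|<1 on (-4.2857, 0).

z∈(-4.2857,0).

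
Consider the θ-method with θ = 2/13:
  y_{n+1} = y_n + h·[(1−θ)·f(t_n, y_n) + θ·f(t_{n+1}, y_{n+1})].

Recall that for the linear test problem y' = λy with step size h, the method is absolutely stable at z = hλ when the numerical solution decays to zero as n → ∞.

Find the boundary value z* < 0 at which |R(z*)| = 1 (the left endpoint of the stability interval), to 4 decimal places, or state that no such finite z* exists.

On y'=λy, z=hλ:
  y_{n+1} = y_n + z·[11/13·y_n + 2/13·y_{n+1}] ⇒ (1 − 2/13z)y_{n+1} = (1 + 11/13z)y_n
  Hence R(z) = (1 + 11/13z)/(1 − 2/13z).

Need |R(x)|<1, x<0.
x=-1.49: |R|=0.2121
R=−1: 1+11/13x = −1+2/13x ⇒ -9/13x=2 ⇒ x=2/(-9/13)=-2.8889
Confirm numerically:
  x=-2.778: |R|=0.94622 <1
  x=-1.971: |R|=0.51240 <1
  x=-1.471: |R|=0.19954 <1
  x=-3.120: |R|=1.10811 >1
  x=-3.082: |R|=1.09069 >1
  x=-2.977: |R|=1.04184 >1
Interval (-2.8889, 0).

z* = -2.8889.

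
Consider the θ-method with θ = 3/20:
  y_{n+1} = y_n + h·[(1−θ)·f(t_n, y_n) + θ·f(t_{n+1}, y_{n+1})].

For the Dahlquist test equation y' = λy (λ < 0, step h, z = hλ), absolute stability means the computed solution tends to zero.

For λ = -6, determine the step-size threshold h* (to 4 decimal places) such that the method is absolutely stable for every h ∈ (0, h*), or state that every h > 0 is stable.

On y'=λy, z=hλ:
  y_{n+1} = y_n + z·[17/20·y_n + 3/20·y_{n+1}] ⇒ (1 − 3/20z)y_{n+1} = (1 + 17/20z)y_n
  Hence R(z) = (1 + 17/20z)/(1 − 3/20z).

Find x<0 with |R(x)|<1.
x=-1.68: |R|=0.3419
R=−1: 1+17/20x = −1+3/20x ⇒ -7/10x=2 ⇒ x=2/(-7/10)=-2.8571
Confirm numerically:
  x=-2.147: |R|=0.62399 <1
  x=-2.014: |R|=0.54673 <1
  x=-1.959: |R|=0.51409 <1
  x=-1.305: |R|=0.09137 <1
  x=-3.413: |R|=1.25735 >1
  x=-3.359: |R|=1.23360 >1
  x=-3.042: |R|=1.08886 >1
Stable set (-2.8571, 0).

(-2.8571,0); λ=-6 ⇒ h* = (20/7)/6 = 0.4762.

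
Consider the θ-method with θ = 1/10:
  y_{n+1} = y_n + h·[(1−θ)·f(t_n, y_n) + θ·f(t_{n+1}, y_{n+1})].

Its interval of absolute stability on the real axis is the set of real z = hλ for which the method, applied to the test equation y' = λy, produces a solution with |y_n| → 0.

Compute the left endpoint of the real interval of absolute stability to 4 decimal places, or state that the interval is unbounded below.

With y'=λy (z=hλ):
  y_{n+1} = y_n + z·[9/10·y_n + 1/10·y_{n+1}] ⇒ (1 − 1/10z)y_{n+1} = (1 + 9/10z)y_n
  Hence R(z) = (1 + 9/10z)/(1 − 1/10z).

Solve |R(x)|<1 on ℝ⁻.
x=-0.88: |R|=0.1912
R=−1: 1+9/10x = −1+1/10x ⇒ -4/5x=2 ⇒ x=2/(-4/5)=-2.5000
Confirm numerically:
  x=-2.456: |R|=0.97174 <1
  x=-2.146: |R|=0.76684 <1
  x=-1.862: |R|=0.56972 <1
  x=-1.640: |R|=0.40893 <1
  x=-2.857: |R|=1.22214 >1
  x=-2.834: |R|=1.20820 >1
  x=-2.725: |R|=1.14145 >1
Stable set (-2.5000, 0).

left endpoint -2.5000.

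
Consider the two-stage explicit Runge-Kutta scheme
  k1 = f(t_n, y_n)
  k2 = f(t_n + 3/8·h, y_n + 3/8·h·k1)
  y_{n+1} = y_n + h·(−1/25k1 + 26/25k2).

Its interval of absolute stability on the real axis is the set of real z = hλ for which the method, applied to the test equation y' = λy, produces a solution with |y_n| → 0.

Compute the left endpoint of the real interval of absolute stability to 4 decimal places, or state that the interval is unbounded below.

Set f=λy, z=hλ:
  k1=λy_n ⇒ h·k1=z·y_n;  k2=λ(1+3/8z)y_n ⇒ h·k2=z(1+3/8z)y_n
  y_{n+1}/y_n = 1 − 1/25z + 26/25z(1+3/8z) = 1 + z + 39/100z²
  Hence R(z) = 1 + z + 39/100z².

Boundary: |R(x)|=1, x<0.
x=-1.34: |R|=0.3603
R=1: x+39/100x²=0 ⇒ x=−100/39=-2.5641; min R=1−1/(4·39/100)=0.3590>−1
Confirm numerically:
  x=-2.287: |R|=0.75284 <1
  x=-2.070: |R|=0.60111 <1
  x=-1.560: |R|=0.38910 <1
  x=-1.555: |R|=0.38803 <1
  x=-3.128: |R|=1.68791 >1
  x=-2.742: |R|=1.19024 >1
  x=-2.608: |R|=1.04465 >1
So |R|<1 on (-2.5641, 0).

z* = -2.5641.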